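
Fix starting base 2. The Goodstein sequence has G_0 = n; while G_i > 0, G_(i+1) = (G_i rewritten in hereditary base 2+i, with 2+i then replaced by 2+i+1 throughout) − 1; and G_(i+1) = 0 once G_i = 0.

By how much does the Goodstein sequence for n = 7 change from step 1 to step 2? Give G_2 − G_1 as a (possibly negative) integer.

7 —HB2→ 2^2 + 2 + 1 —bump→ 3^3 + 3 + 1 = 31 —(−1)→ 30
30 —HB3→ 3^3 + 3 —bump→ 4^4 + 4 = 260 —(−1)→ 259

229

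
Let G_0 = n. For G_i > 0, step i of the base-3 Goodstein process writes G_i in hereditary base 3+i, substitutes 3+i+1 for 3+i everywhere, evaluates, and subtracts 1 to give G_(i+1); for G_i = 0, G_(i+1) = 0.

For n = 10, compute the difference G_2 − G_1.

(0) 10|_3 = 3^2 + 1 ↦ 4^2 + 1|_4 = 17 ⇒ 16
(1) 16|_4 = 4^2 ↦ 5^2|_5 = 25 ⇒ 24

8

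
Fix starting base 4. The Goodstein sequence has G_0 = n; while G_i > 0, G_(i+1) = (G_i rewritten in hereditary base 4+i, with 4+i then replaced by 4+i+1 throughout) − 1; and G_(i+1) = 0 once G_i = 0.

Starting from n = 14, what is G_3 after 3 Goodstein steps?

20

G_0 = 14. HB_4(14) = 3·4 + 2. Bump = 17. G_1 = 16.
G_1 = 16. HB_5(16) = 3·5 + 1. Bump = 19. G_2 = 18.
G_2 = 18. HB_6(18) = 3·6. Bump = 21. G_3 = 20.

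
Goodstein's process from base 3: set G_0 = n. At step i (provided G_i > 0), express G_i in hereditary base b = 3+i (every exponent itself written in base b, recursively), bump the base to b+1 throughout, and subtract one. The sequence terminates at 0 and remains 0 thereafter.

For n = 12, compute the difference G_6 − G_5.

6

[0] 12 ≡ 3^2 + 3 (base 3). Lift 4: 20. −1: 19.
[1] 19 ≡ 4^2 + 3 (base 4). Lift 5: 28. −1: 27.
[2] 27 ≡ 5^2 + 2 (base 5). Lift 6: 38. −1: 37.
[3] 37 ≡ 6^2 + 1 (base 6). Lift 7: 50. −1: 49.
[4] 49 ≡ 7^2 (base 7). Lift 8: 64. −1: 63.
[5] 63 ≡ 7·8 + 7 (base 8). Lift 9: 70. −1: 69.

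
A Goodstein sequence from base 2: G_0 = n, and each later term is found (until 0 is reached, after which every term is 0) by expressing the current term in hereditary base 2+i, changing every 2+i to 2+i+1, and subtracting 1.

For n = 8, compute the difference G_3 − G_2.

5757

G_0 = 8. HB_2(8) = 2^(2 + 1). Bump = 81. G_1 = 80.
G_1 = 80. HB_3(80) = 2·3^3 + 2·3^2 + 2·3 + 2. Bump = 554. G_2 = 553.
G_2 = 553. HB_4(553) = 2·4^4 + 2·4^2 + 2·4 + 1. Bump = 6311. G_3 = 6310.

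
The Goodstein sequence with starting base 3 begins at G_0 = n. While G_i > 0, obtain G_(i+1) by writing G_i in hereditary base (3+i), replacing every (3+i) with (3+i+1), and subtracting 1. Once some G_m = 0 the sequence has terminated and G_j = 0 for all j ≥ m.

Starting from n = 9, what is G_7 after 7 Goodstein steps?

(0) 9|_3 = 3^2 ↦ 4^2|_4 = 16 ⇒ 15
(1) 15|_4 = 3·4 + 3 ↦ 3·5 + 3|_5 = 18 ⇒ 17
(2) 17|_5 = 3·5 + 2 ↦ 3·6 + 2|_6 = 20 ⇒ 19
(3) 19|_6 = 3·6 + 1 ↦ 3·7 + 1|_7 = 22 ⇒ 21
(4) 21|_7 = 3·7 ↦ 3·8|_8 = 24 ⇒ 23
(5) 23|_8 = 2·8 + 7 ↦ 2·9 + 7|_9 = 25 ⇒ 24
(6) 24|_9 = 2·9 + 6 ↦ 2·10 + 6|_10 = 26 ⇒ 25

25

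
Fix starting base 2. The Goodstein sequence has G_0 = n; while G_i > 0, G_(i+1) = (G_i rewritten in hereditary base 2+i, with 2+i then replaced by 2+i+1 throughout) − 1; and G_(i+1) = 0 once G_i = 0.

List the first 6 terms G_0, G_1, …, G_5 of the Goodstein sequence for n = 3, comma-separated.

3 —HB2→ 2 + 1 —bump→ 3 + 1 = 4 —(−1)→ 3
3 —HB3→ 3 —bump→ 4 = 4 —(−1)→ 3
3 —HB4→ 3 —bump→ 3 = 3 —(−1)→ 2
2 —HB5→ 2 —bump→ 2 = 2 —(−1)→ 1
1 —HB6→ 1 —bump→ 1 = 1 —(−1)→ 0

3, 3, 3, 2, 1, 0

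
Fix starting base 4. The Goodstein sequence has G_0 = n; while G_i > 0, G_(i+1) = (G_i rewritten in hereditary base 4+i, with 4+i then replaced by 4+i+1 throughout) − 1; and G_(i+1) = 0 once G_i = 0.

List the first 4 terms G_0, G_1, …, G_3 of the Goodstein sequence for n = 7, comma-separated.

step 0: 7 = 4 + 3; sub 5 for 4: 5 + 3; = 8; G_1 = 8−1 = 7
step 1: 7 = 5 + 2; sub 6 for 5: 6 + 2; = 8; G_2 = 8−1 = 7
step 2: 7 = 6 + 1; sub 7 for 6: 7 + 1; = 8; G_3 = 8−1 = 7

7, 7, 7, 7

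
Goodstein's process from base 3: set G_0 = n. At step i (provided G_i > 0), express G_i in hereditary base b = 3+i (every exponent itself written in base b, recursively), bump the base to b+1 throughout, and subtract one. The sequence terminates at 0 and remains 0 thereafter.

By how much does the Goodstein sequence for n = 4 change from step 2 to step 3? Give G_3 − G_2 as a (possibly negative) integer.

-1

G_0 = 4. HB_3(4) = 3 + 1. Bump = 5. G_1 = 4.
G_1 = 4. HB_4(4) = 4. Bump = 5. G_2 = 4.
G_2 = 4. HB_5(4) = 4. Bump = 4. G_3 = 3.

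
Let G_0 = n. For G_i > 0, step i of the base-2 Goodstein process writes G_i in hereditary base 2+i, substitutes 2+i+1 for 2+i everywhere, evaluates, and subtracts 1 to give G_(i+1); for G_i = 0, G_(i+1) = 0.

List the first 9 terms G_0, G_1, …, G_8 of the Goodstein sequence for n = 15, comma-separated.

G_0 = 15. HB_2(15) = 2^(2 + 1) + 2^2 + 2 + 1. Bump = 112. G_1 = 111.
G_1 = 111. HB_3(111) = 3^(3 + 1) + 3^3 + 3. Bump = 1284. G_2 = 1283.
G_2 = 1283. HB_4(1283) = 4^(4 + 1) + 4^4 + 3. Bump = 18753. G_3 = 18752.
G_3 = 18752. HB_5(18752) = 5^(5 + 1) + 5^5 + 2. Bump = 326594. G_4 = 326593.
G_4 = 326593. HB_6(326593) = 6^(6 + 1) + 6^6 + 1. Bump = 6588345. G_5 = 6588344.
G_5 = 6588344. HB_7(6588344) = 7^(7 + 1) + 7^7. Bump = 150994944. G_6 = 150994943.
G_6 = 150994943. HB_8(150994943) = 8^(8 + 1) + 7·8^7 + 7·8^6 + 7·8^5 + 7·8^4 + 7·8^3 + 7·8^2 + 7·8 + 7. Bump = 3524450281. G_7 = 3524450280.
G_7 = 3524450280. HB_9(3524450280) = 9^(9 + 1) + 7·9^7 + 7·9^6 + 7·9^5 + 7·9^4 + 7·9^3 + 7·9^2 + 7·9 + 6. Bump = 100077777776. G_8 = 100077777775.

15, 111, 1283, 18752, 326593, 6588344, 150994943, 3524450280, 100077777775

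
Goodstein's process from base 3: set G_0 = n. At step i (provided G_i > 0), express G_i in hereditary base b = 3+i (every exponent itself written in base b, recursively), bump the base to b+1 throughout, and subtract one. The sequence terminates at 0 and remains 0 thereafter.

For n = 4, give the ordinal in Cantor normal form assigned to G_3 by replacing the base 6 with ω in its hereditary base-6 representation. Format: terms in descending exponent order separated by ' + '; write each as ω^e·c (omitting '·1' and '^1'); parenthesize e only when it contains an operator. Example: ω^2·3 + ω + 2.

(0) 4|_3 = 3 + 1 ↦ 4 + 1|_4 = 5 ⇒ 4
(1) 4|_4 = 4 ↦ 5|_5 = 5 ⇒ 4
(2) 4|_5 = 4 ↦ 4|_6 = 4 ⇒ 3
(3) 3|_6 = 3 ↦ 3|_7 = 3 ⇒ 2

3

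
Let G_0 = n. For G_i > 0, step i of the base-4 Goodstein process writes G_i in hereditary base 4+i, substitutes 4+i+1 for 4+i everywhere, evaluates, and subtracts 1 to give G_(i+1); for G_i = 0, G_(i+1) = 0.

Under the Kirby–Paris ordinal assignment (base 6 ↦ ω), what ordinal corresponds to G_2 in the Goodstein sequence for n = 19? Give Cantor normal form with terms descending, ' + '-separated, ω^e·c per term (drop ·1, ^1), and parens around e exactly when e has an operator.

ω^2 + 1

base 4: 19 = 4^2 + 3; at 5: 5^2 + 3 = 28; next = 27
base 5: 27 = 5^2 + 2; at 6: 6^2 + 2 = 38; next = 37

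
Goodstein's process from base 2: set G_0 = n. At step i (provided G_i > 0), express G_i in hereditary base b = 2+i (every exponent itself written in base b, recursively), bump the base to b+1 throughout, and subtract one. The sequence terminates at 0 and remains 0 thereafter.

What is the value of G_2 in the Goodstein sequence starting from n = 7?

[0] 7 ≡ 2^2 + 2 + 1 (base 2). Lift 3: 31. −1: 30.
[1] 30 ≡ 3^3 + 3 (base 3). Lift 4: 260. −1: 259.

259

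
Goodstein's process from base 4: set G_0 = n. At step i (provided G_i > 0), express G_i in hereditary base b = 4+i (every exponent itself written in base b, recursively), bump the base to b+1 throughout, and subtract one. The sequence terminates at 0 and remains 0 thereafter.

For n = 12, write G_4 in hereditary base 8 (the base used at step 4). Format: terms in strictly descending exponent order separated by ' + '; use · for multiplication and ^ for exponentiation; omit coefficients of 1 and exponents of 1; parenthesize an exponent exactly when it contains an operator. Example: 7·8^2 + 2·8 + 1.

2·8 + 1

12 —HB4→ 3·4 —bump→ 3·5 = 15 —(−1)→ 14
14 —HB5→ 2·5 + 4 —bump→ 2·6 + 4 = 16 —(−1)→ 15
15 —HB6→ 2·6 + 3 —bump→ 2·7 + 3 = 17 —(−1)→ 16
16 —HB7→ 2·7 + 2 —bump→ 2·8 + 2 = 18 —(−1)→ 17
17 —HB8→ 2·8 + 1 —bump→ 2·9 + 1 = 19 —(−1)→ 18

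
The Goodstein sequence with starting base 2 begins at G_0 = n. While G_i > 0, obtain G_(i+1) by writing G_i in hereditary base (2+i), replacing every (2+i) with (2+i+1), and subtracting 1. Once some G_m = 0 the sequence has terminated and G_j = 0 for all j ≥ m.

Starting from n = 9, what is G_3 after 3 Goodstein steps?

i=0: 9 = 2^(2 + 1) + 1 (b=2); 2→3: 3^(3 + 1) + 1 = 82; 82−1 = 81
i=1: 81 = 3^(3 + 1) (b=3); 3→4: 4^(4 + 1) = 1024; 1024−1 = 1023
i=2: 1023 = 3·4^4 + 3·4^3 + 3·4^2 + 3·4 + 3 (b=4); 4→5: 3·5^5 + 3·5^3 + 3·5^2 + 3·5 + 3 = 9843; 9843−1 = 9842
i=3: 9842 = 3·5^5 + 3·5^3 + 3·5^2 + 3·5 + 2 (b=5); 5→6: 3·6^6 + 3·6^3 + 3·6^2 + 3·6 + 2 = 140744; 140744−1 = 140743

9842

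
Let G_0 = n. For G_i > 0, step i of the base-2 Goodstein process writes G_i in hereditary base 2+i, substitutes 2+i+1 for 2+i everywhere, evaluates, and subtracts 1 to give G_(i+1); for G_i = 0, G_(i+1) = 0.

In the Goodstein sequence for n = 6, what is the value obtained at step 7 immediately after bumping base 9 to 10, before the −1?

G_0=6  [base 2] 2^2 + 2  →[2↦3]→  3^3 + 3 = 30  −1 ⇒ G_1=29
G_1=29  [base 3] 3^3 + 2  →[3↦4]→  4^4 + 2 = 258  −1 ⇒ G_2=257
G_2=257  [base 4] 4^4 + 1  →[4↦5]→  5^5 + 1 = 3126  −1 ⇒ G_3=3125
G_3=3125  [base 5] 5^5  →[5↦6]→  6^6 = 46656  −1 ⇒ G_4=46655
G_4=46655  [base 6] 5·6^5 + 5·6^4 + 5·6^3 + 5·6^2 + 5·6 + 5  →[6↦7]→  5·7^5 + 5·7^4 + 5·7^3 + 5·7^2 + 5·7 + 5 = 98040  −1 ⇒ G_5=98039
G_5=98039  [base 7] 5·7^5 + 5·7^4 + 5·7^3 + 5·7^2 + 5·7 + 4  →[7↦8]→  5·8^5 + 5·8^4 + 5·8^3 + 5·8^2 + 5·8 + 4 = 187244  −1 ⇒ G_6=187243
G_6=187243  [base 8] 5·8^5 + 5·8^4 + 5·8^3 + 5·8^2 + 5·8 + 3  →[8↦9]→  5·9^5 + 5·9^4 + 5·9^3 + 5·9^2 + 5·9 + 3 = 332148  −1 ⇒ G_7=332147
G_7=332147  [base 9] 5·9^5 + 5·9^4 + 5·9^3 + 5·9^2 + 5·9 + 2  →[9↦10]→  5·10^5 + 5·10^4 + 5·10^3 + 5·10^2 + 5·10 + 2 = 555552  −1 ⇒ G_8=555551

555552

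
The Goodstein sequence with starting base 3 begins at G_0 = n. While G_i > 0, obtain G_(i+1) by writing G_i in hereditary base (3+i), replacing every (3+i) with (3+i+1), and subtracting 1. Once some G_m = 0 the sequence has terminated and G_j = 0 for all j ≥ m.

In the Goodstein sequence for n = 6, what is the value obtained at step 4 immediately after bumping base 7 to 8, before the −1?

base 3: 6 = 2·3; at 4: 2·4 = 8; next = 7
base 4: 7 = 4 + 3; at 5: 5 + 3 = 8; next = 7
base 5: 7 = 5 + 2; at 6: 6 + 2 = 8; next = 7
base 6: 7 = 6 + 1; at 7: 7 + 1 = 8; next = 7
base 7: 7 = 7; at 8: 8 = 8; next = 7

8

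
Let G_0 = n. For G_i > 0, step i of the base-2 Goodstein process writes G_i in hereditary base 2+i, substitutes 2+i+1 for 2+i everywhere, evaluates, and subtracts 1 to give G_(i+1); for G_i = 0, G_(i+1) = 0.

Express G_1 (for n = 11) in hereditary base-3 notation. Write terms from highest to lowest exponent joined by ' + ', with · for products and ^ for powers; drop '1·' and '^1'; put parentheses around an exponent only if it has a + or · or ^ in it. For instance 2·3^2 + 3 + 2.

3^(3 + 1) + 3

step 0: 11 = 2^(2 + 1) + 2 + 1; sub 3 for 2: 3^(3 + 1) + 3 + 1; = 85; G_1 = 85−1 = 84
step 1: 84 = 3^(3 + 1) + 3; sub 4 for 3: 4^(4 + 1) + 4; = 1028; G_2 = 1028−1 = 1027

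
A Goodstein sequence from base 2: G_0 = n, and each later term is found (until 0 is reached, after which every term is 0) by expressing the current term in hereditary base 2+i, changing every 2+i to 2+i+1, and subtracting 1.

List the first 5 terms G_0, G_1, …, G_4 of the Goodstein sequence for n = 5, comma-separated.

5, 27, 255, 467, 775

5 —HB2→ 2^2 + 1 —bump→ 3^3 + 1 = 28 —(−1)→ 27
27 —HB3→ 3^3 —bump→ 4^4 = 256 —(−1)→ 255
255 —HB4→ 3·4^3 + 3·4^2 + 3·4 + 3 —bump→ 3·5^3 + 3·5^2 + 3·5 + 3 = 468 —(−1)→ 467
467 —HB5→ 3·5^3 + 3·5^2 + 3·5 + 2 —bump→ 3·6^3 + 3·6^2 + 3·6 + 2 = 776 —(−1)→ 775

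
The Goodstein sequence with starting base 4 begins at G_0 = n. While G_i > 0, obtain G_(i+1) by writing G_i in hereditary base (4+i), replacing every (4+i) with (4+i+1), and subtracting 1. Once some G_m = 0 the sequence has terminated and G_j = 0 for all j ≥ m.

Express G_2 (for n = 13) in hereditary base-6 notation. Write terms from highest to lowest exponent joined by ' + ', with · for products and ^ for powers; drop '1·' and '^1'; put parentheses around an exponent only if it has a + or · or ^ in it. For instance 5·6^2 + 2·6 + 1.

2·6 + 5

i=0: 13 = 3·4 + 1 (b=4); 4→5: 3·5 + 1 = 16; 16−1 = 15
i=1: 15 = 3·5 (b=5); 5→6: 3·6 = 18; 18−1 = 17
i=2: 17 = 2·6 + 5 (b=6); 6→7: 2·7 + 5 = 19; 19−1 = 18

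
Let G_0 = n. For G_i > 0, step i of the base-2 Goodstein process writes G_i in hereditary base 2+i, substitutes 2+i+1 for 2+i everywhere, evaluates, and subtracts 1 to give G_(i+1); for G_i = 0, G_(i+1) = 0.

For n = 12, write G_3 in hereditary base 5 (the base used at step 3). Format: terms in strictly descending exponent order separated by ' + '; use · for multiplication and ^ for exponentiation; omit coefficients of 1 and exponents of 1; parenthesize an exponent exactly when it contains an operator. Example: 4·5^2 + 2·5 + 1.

[0] 12 ≡ 2^(2 + 1) + 2^2 (base 2). Lift 3: 108. −1: 107.
[1] 107 ≡ 3^(3 + 1) + 2·3^2 + 2·3 + 2 (base 3). Lift 4: 1066. −1: 1065.
[2] 1065 ≡ 4^(4 + 1) + 2·4^2 + 2·4 + 1 (base 4). Lift 5: 15686. −1: 15685.
[3] 15685 ≡ 5^(5 + 1) + 2·5^2 + 2·5 (base 5). Lift 6: 280020. −1: 280019.

5^(5 + 1) + 2·5^2 + 2·5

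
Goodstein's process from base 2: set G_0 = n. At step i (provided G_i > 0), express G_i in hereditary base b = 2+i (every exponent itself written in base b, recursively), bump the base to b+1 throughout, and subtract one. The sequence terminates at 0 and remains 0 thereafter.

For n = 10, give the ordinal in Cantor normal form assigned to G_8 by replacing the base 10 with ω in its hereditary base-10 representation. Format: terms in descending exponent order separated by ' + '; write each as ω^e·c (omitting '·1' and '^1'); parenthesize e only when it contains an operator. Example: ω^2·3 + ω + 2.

10 —HB2→ 2^(2 + 1) + 2 —bump→ 3^(3 + 1) + 3 = 84 —(−1)→ 83
83 —HB3→ 3^(3 + 1) + 2 —bump→ 4^(4 + 1) + 2 = 1026 —(−1)→ 1025
1025 —HB4→ 4^(4 + 1) + 1 —bump→ 5^(5 + 1) + 1 = 15626 —(−1)→ 15625
15625 —HB5→ 5^(5 + 1) —bump→ 6^(6 + 1) = 279936 —(−1)→ 279935
279935 —HB6→ 5·6^6 + 5·6^5 + 5·6^4 + 5·6^3 + 5·6^2 + 5·6 + 5 —bump→ 5·7^7 + 5·7^5 + 5·7^4 + 5·7^3 + 5·7^2 + 5·7 + 5 = 4215755 —(−1)→ 4215754
4215754 —HB7→ 5·7^7 + 5·7^5 + 5·7^4 + 5·7^3 + 5·7^2 + 5·7 + 4 —bump→ 5·8^8 + 5·8^5 + 5·8^4 + 5·8^3 + 5·8^2 + 5·8 + 4 = 84073324 —(−1)→ 84073323
84073323 —HB8→ 5·8^8 + 5·8^5 + 5·8^4 + 5·8^3 + 5·8^2 + 5·8 + 3 —bump→ 5·9^9 + 5·9^5 + 5·9^4 + 5·9^3 + 5·9^2 + 5·9 + 3 = 1937434593 —(−1)→ 1937434592
1937434592 —HB9→ 5·9^9 + 5·9^5 + 5·9^4 + 5·9^3 + 5·9^2 + 5·9 + 2 —bump→ 5·10^10 + 5·10^5 + 5·10^4 + 5·10^3 + 5·10^2 + 5·10 + 2 = 50000555552 —(−1)→ 50000555551
50000555551 —HB10→ 5·10^10 + 5·10^5 + 5·10^4 + 5·10^3 + 5·10^2 + 5·10 + 1 —bump→ 5·11^11 + 5·11^5 + 5·11^4 + 5·11^3 + 5·11^2 + 5·11 + 1 = 1426559238831 —(−1)→ 1426559238830

ω^ω·5 + ω^5·5 + ω^4·5 + ω^3·5 + ω^2·5 + ω·5 + 1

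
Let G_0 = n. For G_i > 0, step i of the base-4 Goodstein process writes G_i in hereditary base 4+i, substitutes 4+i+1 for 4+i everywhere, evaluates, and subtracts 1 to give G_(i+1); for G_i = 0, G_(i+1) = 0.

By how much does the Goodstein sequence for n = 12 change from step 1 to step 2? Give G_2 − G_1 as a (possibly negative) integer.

1

12 —HB4→ 3·4 —bump→ 3·5 = 15 —(−1)→ 14
14 —HB5→ 2·5 + 4 —bump→ 2·6 + 4 = 16 —(−1)→ 15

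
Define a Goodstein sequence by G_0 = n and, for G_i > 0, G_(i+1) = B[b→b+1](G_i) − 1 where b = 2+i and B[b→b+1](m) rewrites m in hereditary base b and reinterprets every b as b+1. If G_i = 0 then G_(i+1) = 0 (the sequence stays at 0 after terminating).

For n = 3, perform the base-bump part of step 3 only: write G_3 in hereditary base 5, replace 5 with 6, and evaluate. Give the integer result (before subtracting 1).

2

[0] 3 ≡ 2 + 1 (base 2). Lift 3: 4. −1: 3.
[1] 3 ≡ 3 (base 3). Lift 4: 4. −1: 3.
[2] 3 ≡ 3 (base 4). Lift 5: 3. −1: 2.
[3] 2 ≡ 2 (base 5). Lift 6: 2. −1: 1.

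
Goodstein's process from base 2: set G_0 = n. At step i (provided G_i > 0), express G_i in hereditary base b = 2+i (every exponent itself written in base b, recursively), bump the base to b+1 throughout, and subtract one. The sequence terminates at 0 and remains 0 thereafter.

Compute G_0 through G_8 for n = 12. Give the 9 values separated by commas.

i=0: 12 = 2^(2 + 1) + 2^2 (b=2); 2→3: 3^(3 + 1) + 3^3 = 108; 108−1 = 107
i=1: 107 = 3^(3 + 1) + 2·3^2 + 2·3 + 2 (b=3); 3→4: 4^(4 + 1) + 2·4^2 + 2·4 + 2 = 1066; 1066−1 = 1065
i=2: 1065 = 4^(4 + 1) + 2·4^2 + 2·4 + 1 (b=4); 4→5: 5^(5 + 1) + 2·5^2 + 2·5 + 1 = 15686; 15686−1 = 15685
i=3: 15685 = 5^(5 + 1) + 2·5^2 + 2·5 (b=5); 5→6: 6^(6 + 1) + 2·6^2 + 2·6 = 280020; 280020−1 = 280019
i=4: 280019 = 6^(6 + 1) + 2·6^2 + 6 + 5 (b=6); 6→7: 7^(7 + 1) + 2·7^2 + 7 + 5 = 5764911; 5764911−1 = 5764910
i=5: 5764910 = 7^(7 + 1) + 2·7^2 + 7 + 4 (b=7); 7→8: 8^(8 + 1) + 2·8^2 + 8 + 4 = 134217868; 134217868−1 = 134217867
i=6: 134217867 = 8^(8 + 1) + 2·8^2 + 8 + 3 (b=8); 8→9: 9^(9 + 1) + 2·9^2 + 9 + 3 = 3486784575; 3486784575−1 = 3486784574
i=7: 3486784574 = 9^(9 + 1) + 2·9^2 + 9 + 2 (b=9); 9→10: 10^(10 + 1) + 2·10^2 + 10 + 2 = 100000000212; 100000000212−1 = 100000000211

12, 107, 1065, 15685, 280019, 5764910, 134217867, 3486784574, 100000000211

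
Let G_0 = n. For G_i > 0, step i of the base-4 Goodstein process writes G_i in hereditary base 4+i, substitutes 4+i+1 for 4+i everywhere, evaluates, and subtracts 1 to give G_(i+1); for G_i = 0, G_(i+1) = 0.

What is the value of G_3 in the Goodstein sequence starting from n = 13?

i=0: 13 = 3·4 + 1 (b=4); 4→5: 3·5 + 1 = 16; 16−1 = 15
i=1: 15 = 3·5 (b=5); 5→6: 3·6 = 18; 18−1 = 17
i=2: 17 = 2·6 + 5 (b=6); 6→7: 2·7 + 5 = 19; 19−1 = 18
i=3: 18 = 2·7 + 4 (b=7); 7→8: 2·8 + 4 = 20; 20−1 = 19

18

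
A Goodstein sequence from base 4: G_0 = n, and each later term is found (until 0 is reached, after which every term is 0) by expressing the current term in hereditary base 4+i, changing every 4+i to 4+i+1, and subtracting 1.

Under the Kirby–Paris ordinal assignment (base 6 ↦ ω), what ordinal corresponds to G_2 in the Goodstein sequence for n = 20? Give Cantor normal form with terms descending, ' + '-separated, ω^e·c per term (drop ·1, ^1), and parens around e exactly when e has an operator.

G_0=20  [base 4] 4^2 + 4  →[4↦5]→  5^2 + 5 = 30  −1 ⇒ G_1=29
G_1=29  [base 5] 5^2 + 4  →[5↦6]→  6^2 + 4 = 40  −1 ⇒ G_2=39

ω^2 + 3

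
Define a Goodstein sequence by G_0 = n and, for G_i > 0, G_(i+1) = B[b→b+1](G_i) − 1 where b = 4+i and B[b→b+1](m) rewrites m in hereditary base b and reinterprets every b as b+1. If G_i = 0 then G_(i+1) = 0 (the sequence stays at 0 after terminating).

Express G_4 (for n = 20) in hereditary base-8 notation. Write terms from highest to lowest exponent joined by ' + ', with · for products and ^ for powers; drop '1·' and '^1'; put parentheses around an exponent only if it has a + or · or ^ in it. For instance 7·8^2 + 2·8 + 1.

base 4: 20 = 4^2 + 4; at 5: 5^2 + 5 = 30; next = 29
base 5: 29 = 5^2 + 4; at 6: 6^2 + 4 = 40; next = 39
base 6: 39 = 6^2 + 3; at 7: 7^2 + 3 = 52; next = 51
base 7: 51 = 7^2 + 2; at 8: 8^2 + 2 = 66; next = 65
base 8: 65 = 8^2 + 1; at 9: 9^2 + 1 = 82; next = 81

8^2 + 1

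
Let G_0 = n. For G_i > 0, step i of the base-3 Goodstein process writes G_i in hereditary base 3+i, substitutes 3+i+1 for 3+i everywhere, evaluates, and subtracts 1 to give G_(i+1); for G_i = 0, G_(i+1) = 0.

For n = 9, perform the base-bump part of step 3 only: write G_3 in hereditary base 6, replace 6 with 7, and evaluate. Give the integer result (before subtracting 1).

base 3: 9 = 3^2; at 4: 4^2 = 16; next = 15
base 4: 15 = 3·4 + 3; at 5: 3·5 + 3 = 18; next = 17
base 5: 17 = 3·5 + 2; at 6: 3·6 + 2 = 20; next = 19
base 6: 19 = 3·6 + 1; at 7: 3·7 + 1 = 22; next = 21

22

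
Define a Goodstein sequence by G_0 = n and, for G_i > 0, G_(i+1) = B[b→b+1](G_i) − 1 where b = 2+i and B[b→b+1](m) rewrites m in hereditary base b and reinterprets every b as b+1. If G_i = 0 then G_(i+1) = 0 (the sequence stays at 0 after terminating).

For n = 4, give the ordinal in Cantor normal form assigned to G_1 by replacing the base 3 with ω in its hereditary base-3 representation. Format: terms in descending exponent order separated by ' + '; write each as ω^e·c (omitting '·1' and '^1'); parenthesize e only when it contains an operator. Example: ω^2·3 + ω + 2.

ω^2·2 + ω·2 + 2

step 0: 4 = 2^2; sub 3 for 2: 3^3; = 27; G_1 = 27−1 = 26
step 1: 26 = 2·3^2 + 2·3 + 2; sub 4 for 3: 2·4^2 + 2·4 + 2; = 42; G_2 = 42−1 = 41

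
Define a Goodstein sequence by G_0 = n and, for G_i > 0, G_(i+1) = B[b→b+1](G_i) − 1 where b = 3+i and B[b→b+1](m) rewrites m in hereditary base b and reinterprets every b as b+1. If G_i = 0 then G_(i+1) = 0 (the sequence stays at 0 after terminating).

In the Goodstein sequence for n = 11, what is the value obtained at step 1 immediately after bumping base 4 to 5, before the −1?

base 3: 11 = 3^2 + 2; at 4: 4^2 + 2 = 18; next = 17
base 4: 17 = 4^2 + 1; at 5: 5^2 + 1 = 26; next = 25

26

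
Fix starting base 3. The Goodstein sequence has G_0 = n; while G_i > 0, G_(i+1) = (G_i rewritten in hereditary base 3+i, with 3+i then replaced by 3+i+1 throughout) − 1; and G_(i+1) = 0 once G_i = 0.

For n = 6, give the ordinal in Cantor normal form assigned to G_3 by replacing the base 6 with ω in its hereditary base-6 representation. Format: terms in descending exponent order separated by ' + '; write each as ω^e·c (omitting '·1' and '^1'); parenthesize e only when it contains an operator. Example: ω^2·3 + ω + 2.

ω + 1

G_0=6  [base 3] 2·3  →[3↦4]→  2·4 = 8  −1 ⇒ G_1=7
G_1=7  [base 4] 4 + 3  →[4↦5]→  5 + 3 = 8  −1 ⇒ G_2=7
G_2=7  [base 5] 5 + 2  →[5↦6]→  6 + 2 = 8  −1 ⇒ G_3=7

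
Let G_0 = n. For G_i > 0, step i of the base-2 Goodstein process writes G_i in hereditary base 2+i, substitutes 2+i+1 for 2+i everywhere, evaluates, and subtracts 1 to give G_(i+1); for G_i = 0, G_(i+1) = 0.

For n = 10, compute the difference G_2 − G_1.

942

(0) 10|_2 = 2^(2 + 1) + 2 ↦ 3^(3 + 1) + 3|_3 = 84 ⇒ 83
(1) 83|_3 = 3^(3 + 1) + 2 ↦ 4^(4 + 1) + 2|_4 = 1026 ⇒ 1025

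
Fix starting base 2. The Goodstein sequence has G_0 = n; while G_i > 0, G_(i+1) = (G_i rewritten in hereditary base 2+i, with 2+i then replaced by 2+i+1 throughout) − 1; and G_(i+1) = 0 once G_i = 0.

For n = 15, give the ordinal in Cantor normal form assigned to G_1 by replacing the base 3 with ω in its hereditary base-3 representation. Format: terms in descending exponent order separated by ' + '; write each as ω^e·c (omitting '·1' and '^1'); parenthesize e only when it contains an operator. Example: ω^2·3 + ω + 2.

ω^(ω + 1) + ω^ω + ω

G_0 = 15. HB_2(15) = 2^(2 + 1) + 2^2 + 2 + 1. Bump = 112. G_1 = 111.
G_1 = 111. HB_3(111) = 3^(3 + 1) + 3^3 + 3. Bump = 1284. G_2 = 1283.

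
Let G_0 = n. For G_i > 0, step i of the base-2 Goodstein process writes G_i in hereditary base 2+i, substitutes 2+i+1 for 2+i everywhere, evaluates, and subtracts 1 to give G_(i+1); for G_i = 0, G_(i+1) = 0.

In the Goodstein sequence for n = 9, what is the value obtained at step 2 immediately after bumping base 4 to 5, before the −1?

9 —HB2→ 2^(2 + 1) + 1 —bump→ 3^(3 + 1) + 1 = 82 —(−1)→ 81
81 —HB3→ 3^(3 + 1) —bump→ 4^(4 + 1) = 1024 —(−1)→ 1023

9843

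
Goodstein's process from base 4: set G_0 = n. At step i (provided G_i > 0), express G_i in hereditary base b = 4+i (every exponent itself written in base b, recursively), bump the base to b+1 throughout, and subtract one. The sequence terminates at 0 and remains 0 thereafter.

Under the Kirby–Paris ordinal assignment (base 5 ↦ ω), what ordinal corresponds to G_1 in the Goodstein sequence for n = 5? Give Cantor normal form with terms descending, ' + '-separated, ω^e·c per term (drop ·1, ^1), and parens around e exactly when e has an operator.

5 —HB4→ 4 + 1 —bump→ 5 + 1 = 6 —(−1)→ 5
5 —HB5→ 5 —bump→ 6 = 6 —(−1)→ 5

ω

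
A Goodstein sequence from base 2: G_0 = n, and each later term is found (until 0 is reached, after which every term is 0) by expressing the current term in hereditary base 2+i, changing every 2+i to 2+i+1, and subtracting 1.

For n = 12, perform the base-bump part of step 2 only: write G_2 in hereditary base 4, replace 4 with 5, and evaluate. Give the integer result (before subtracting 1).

15686

(0) 12|_2 = 2^(2 + 1) + 2^2 ↦ 3^(3 + 1) + 3^3|_3 = 108 ⇒ 107
(1) 107|_3 = 3^(3 + 1) + 2·3^2 + 2·3 + 2 ↦ 4^(4 + 1) + 2·4^2 + 2·4 + 2|_4 = 1066 ⇒ 1065
(2) 1065|_4 = 4^(4 + 1) + 2·4^2 + 2·4 + 1 ↦ 5^(5 + 1) + 2·5^2 + 2·5 + 1|_5 = 15686 ⇒ 15685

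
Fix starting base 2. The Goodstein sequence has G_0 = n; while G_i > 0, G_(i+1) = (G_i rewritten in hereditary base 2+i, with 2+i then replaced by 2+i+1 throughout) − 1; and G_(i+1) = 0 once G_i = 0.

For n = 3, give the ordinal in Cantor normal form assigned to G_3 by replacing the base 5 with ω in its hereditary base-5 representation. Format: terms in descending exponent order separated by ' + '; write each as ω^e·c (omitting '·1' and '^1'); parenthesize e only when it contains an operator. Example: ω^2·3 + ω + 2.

2

3 —HB2→ 2 + 1 —bump→ 3 + 1 = 4 —(−1)→ 3
3 —HB3→ 3 —bump→ 4 = 4 —(−1)→ 3
3 —HB4→ 3 —bump→ 3 = 3 —(−1)→ 2
2 —HB5→ 2 —bump→ 2 = 2 —(−1)→ 1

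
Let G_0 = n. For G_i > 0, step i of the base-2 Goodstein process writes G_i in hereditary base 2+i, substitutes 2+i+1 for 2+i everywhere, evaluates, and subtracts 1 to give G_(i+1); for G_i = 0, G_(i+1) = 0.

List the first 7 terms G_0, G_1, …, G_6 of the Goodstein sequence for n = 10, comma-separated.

G_0=10  [base 2] 2^(2 + 1) + 2  →[2↦3]→  3^(3 + 1) + 3 = 84  −1 ⇒ G_1=83
G_1=83  [base 3] 3^(3 + 1) + 2  →[3↦4]→  4^(4 + 1) + 2 = 1026  −1 ⇒ G_2=1025
G_2=1025  [base 4] 4^(4 + 1) + 1  →[4↦5]→  5^(5 + 1) + 1 = 15626  −1 ⇒ G_3=15625
G_3=15625  [base 5] 5^(5 + 1)  →[5↦6]→  6^(6 + 1) = 279936  −1 ⇒ G_4=279935
G_4=279935  [base 6] 5·6^6 + 5·6^5 + 5·6^4 + 5·6^3 + 5·6^2 + 5·6 + 5  →[6↦7]→  5·7^7 + 5·7^5 + 5·7^4 + 5·7^3 + 5·7^2 + 5·7 + 5 = 4215755  −1 ⇒ G_5=4215754
G_5=4215754  [base 7] 5·7^7 + 5·7^5 + 5·7^4 + 5·7^3 + 5·7^2 + 5·7 + 4  →[7↦8]→  5·8^8 + 5·8^5 + 5·8^4 + 5·8^3 + 5·8^2 + 5·8 + 4 = 84073324  −1 ⇒ G_6=84073323

10, 83, 1025, 15625, 279935, 4215754, 84073323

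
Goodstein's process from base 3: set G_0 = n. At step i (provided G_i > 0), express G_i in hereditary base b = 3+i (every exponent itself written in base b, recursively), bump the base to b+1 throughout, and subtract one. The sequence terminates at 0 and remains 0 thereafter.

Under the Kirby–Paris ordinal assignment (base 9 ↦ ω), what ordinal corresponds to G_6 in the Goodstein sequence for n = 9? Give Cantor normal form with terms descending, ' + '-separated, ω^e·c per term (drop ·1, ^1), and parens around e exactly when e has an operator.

ω·2 + 6

(0) 9|_3 = 3^2 ↦ 4^2|_4 = 16 ⇒ 15
(1) 15|_4 = 3·4 + 3 ↦ 3·5 + 3|_5 = 18 ⇒ 17
(2) 17|_5 = 3·5 + 2 ↦ 3·6 + 2|_6 = 20 ⇒ 19
(3) 19|_6 = 3·6 + 1 ↦ 3·7 + 1|_7 = 22 ⇒ 21
(4) 21|_7 = 3·7 ↦ 3·8|_8 = 24 ⇒ 23
(5) 23|_8 = 2·8 + 7 ↦ 2·9 + 7|_9 = 25 ⇒ 24
(6) 24|_9 = 2·9 + 6 ↦ 2·10 + 6|_10 = 26 ⇒ 25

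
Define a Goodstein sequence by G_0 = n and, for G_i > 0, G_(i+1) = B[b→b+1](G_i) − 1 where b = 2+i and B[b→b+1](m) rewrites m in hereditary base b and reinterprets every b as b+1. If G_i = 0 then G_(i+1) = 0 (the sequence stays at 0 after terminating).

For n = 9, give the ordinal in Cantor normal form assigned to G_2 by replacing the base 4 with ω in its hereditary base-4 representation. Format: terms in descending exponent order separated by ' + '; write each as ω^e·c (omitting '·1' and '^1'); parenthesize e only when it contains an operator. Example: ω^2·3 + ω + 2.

G_0=9  [base 2] 2^(2 + 1) + 1  →[2↦3]→  3^(3 + 1) + 1 = 82  −1 ⇒ G_1=81
G_1=81  [base 3] 3^(3 + 1)  →[3↦4]→  4^(4 + 1) = 1024  −1 ⇒ G_2=1023

ω^ω·3 + ω^3·3 + ω^2·3 + ω·3 + 3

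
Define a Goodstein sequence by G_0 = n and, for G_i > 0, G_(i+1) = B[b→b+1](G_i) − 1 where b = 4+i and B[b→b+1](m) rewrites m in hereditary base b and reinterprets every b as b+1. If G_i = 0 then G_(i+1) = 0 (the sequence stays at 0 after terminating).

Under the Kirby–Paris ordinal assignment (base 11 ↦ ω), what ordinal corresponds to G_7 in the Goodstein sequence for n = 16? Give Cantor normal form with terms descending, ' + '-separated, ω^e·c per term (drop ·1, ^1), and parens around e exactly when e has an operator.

ω·3 + 8

i=0: 16 = 4^2 (b=4); 4→5: 5^2 = 25; 25−1 = 24
i=1: 24 = 4·5 + 4 (b=5); 5→6: 4·6 + 4 = 28; 28−1 = 27
i=2: 27 = 4·6 + 3 (b=6); 6→7: 4·7 + 3 = 31; 31−1 = 30
i=3: 30 = 4·7 + 2 (b=7); 7→8: 4·8 + 2 = 34; 34−1 = 33
i=4: 33 = 4·8 + 1 (b=8); 8→9: 4·9 + 1 = 37; 37−1 = 36
i=5: 36 = 4·9 (b=9); 9→10: 4·10 = 40; 40−1 = 39
i=6: 39 = 3·10 + 9 (b=10); 10→11: 3·11 + 9 = 42; 42−1 = 41
i=7: 41 = 3·11 + 8 (b=11); 11→12: 3·12 + 8 = 44; 44−1 = 43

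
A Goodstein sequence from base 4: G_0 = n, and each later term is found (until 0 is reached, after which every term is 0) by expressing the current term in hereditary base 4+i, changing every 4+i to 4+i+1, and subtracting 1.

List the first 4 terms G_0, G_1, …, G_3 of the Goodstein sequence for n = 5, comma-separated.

5, 5, 5, 4

base 4: 5 = 4 + 1; at 5: 5 + 1 = 6; next = 5
base 5: 5 = 5; at 6: 6 = 6; next = 5
base 6: 5 = 5; at 7: 5 = 5; next = 4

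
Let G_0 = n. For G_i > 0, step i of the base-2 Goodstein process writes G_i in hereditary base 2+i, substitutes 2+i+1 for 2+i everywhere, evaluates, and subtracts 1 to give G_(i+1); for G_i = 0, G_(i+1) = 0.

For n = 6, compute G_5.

98039

G_0 = 6. HB_2(6) = 2^2 + 2. Bump = 30. G_1 = 29.
G_1 = 29. HB_3(29) = 3^3 + 2. Bump = 258. G_2 = 257.
G_2 = 257. HB_4(257) = 4^4 + 1. Bump = 3126. G_3 = 3125.
G_3 = 3125. HB_5(3125) = 5^5. Bump = 46656. G_4 = 46655.
G_4 = 46655. HB_6(46655) = 5·6^5 + 5·6^4 + 5·6^3 + 5·6^2 + 5·6 + 5. Bump = 98040. G_5 = 98039.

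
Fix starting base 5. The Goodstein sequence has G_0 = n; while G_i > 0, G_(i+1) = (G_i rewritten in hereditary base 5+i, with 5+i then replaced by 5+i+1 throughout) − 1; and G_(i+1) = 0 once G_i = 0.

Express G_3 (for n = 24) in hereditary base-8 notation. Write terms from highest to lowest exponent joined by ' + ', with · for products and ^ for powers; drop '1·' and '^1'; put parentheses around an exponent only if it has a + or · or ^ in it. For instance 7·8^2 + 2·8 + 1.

i=0: 24 = 4·5 + 4 (b=5); 5→6: 4·6 + 4 = 28; 28−1 = 27
i=1: 27 = 4·6 + 3 (b=6); 6→7: 4·7 + 3 = 31; 31−1 = 30
i=2: 30 = 4·7 + 2 (b=7); 7→8: 4·8 + 2 = 34; 34−1 = 33

4·8 + 1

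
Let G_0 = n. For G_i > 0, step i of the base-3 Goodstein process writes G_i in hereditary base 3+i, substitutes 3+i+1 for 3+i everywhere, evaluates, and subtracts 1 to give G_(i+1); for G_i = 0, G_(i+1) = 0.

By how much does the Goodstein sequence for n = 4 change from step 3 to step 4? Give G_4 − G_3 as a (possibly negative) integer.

-1

base 3: 4 = 3 + 1; at 4: 4 + 1 = 5; next = 4
base 4: 4 = 4; at 5: 5 = 5; next = 4
base 5: 4 = 4; at 6: 4 = 4; next = 3
base 6: 3 = 3; at 7: 3 = 3; next = 2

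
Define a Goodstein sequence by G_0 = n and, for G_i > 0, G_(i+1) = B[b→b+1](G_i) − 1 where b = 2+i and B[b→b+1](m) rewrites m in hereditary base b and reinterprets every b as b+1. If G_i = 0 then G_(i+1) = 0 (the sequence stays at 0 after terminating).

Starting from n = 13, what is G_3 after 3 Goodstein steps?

13 —HB2→ 2^(2 + 1) + 2^2 + 1 —bump→ 3^(3 + 1) + 3^3 + 1 = 109 —(−1)→ 108
108 —HB3→ 3^(3 + 1) + 3^3 —bump→ 4^(4 + 1) + 4^4 = 1280 —(−1)→ 1279
1279 —HB4→ 4^(4 + 1) + 3·4^3 + 3·4^2 + 3·4 + 3 —bump→ 5^(5 + 1) + 3·5^3 + 3·5^2 + 3·5 + 3 = 16093 —(−1)→ 16092

16092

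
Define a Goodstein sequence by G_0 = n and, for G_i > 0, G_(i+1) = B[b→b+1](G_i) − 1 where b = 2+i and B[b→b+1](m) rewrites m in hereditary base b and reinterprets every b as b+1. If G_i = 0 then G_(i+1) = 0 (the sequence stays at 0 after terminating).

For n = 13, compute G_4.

280711

13 —HB2→ 2^(2 + 1) + 2^2 + 1 —bump→ 3^(3 + 1) + 3^3 + 1 = 109 —(−1)→ 108
108 —HB3→ 3^(3 + 1) + 3^3 —bump→ 4^(4 + 1) + 4^4 = 1280 —(−1)→ 1279
1279 —HB4→ 4^(4 + 1) + 3·4^3 + 3·4^2 + 3·4 + 3 —bump→ 5^(5 + 1) + 3·5^3 + 3·5^2 + 3·5 + 3 = 16093 —(−1)→ 16092
16092 —HB5→ 5^(5 + 1) + 3·5^3 + 3·5^2 + 3·5 + 2 —bump→ 6^(6 + 1) + 3·6^3 + 3·6^2 + 3·6 + 2 = 280712 —(−1)→ 280711
280711 —HB6→ 6^(6 + 1) + 3·6^3 + 3·6^2 + 3·6 + 1 —bump→ 7^(7 + 1) + 3·7^3 + 3·7^2 + 3·7 + 1 = 5765999 —(−1)→ 5765998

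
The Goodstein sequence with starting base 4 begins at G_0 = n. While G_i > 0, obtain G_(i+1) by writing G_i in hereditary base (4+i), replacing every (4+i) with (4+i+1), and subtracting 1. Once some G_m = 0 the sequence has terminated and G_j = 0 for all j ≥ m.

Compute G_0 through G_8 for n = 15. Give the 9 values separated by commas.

15, 17, 19, 21, 23, 24, 25, 26, 27

[0] 15 ≡ 3·4 + 3 (base 4). Lift 5: 18. −1: 17.
[1] 17 ≡ 3·5 + 2 (base 5). Lift 6: 20. −1: 19.
[2] 19 ≡ 3·6 + 1 (base 6). Lift 7: 22. −1: 21.
[3] 21 ≡ 3·7 (base 7). Lift 8: 24. −1: 23.
[4] 23 ≡ 2·8 + 7 (base 8). Lift 9: 25. −1: 24.
[5] 24 ≡ 2·9 + 6 (base 9). Lift 10: 26. −1: 25.
[6] 25 ≡ 2·10 + 5 (base 10). Lift 11: 27. −1: 26.
[7] 26 ≡ 2·11 + 4 (base 11). Lift 12: 28. −1: 27.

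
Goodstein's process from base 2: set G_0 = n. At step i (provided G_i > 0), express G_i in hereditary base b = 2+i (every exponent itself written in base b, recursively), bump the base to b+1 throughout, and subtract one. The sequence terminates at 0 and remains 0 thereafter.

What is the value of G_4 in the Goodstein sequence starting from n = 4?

step 0: 4 = 2^2; sub 3 for 2: 3^3; = 27; G_1 = 27−1 = 26
step 1: 26 = 2·3^2 + 2·3 + 2; sub 4 for 3: 2·4^2 + 2·4 + 2; = 42; G_2 = 42−1 = 41
step 2: 41 = 2·4^2 + 2·4 + 1; sub 5 for 4: 2·5^2 + 2·5 + 1; = 61; G_3 = 61−1 = 60
step 3: 60 = 2·5^2 + 2·5; sub 6 for 5: 2·6^2 + 2·6; = 84; G_4 = 84−1 = 83
step 4: 83 = 2·6^2 + 6 + 5; sub 7 for 6: 2·7^2 + 7 + 5; = 110; G_5 = 110−1 = 109

83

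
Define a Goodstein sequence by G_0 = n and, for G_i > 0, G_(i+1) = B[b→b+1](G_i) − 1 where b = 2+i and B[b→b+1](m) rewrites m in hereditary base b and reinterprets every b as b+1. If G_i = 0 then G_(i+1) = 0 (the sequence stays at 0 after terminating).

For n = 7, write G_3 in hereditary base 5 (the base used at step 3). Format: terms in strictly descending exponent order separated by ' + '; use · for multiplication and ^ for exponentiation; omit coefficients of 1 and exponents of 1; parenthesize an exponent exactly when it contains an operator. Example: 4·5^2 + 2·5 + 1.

5^5 + 2

7 —HB2→ 2^2 + 2 + 1 —bump→ 3^3 + 3 + 1 = 31 —(−1)→ 30
30 —HB3→ 3^3 + 3 —bump→ 4^4 + 4 = 260 —(−1)→ 259
259 —HB4→ 4^4 + 3 —bump→ 5^5 + 3 = 3128 —(−1)→ 3127
3127 —HB5→ 5^5 + 2 —bump→ 6^6 + 2 = 46658 —(−1)→ 46657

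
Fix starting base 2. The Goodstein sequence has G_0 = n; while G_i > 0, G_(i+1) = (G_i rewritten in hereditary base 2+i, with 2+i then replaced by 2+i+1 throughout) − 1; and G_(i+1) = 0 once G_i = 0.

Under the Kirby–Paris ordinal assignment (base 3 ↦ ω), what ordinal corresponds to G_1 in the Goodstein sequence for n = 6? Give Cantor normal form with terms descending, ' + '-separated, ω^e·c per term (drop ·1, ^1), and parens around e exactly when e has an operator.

6 —HB2→ 2^2 + 2 —bump→ 3^3 + 3 = 30 —(−1)→ 29
29 —HB3→ 3^3 + 2 —bump→ 4^4 + 2 = 258 —(−1)→ 257

ω^ω + 2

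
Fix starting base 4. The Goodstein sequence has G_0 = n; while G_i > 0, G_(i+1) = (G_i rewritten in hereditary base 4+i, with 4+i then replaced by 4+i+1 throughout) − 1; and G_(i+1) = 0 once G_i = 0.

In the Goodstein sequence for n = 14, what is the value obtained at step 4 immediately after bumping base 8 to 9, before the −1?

23

step 0: 14 = 3·4 + 2; sub 5 for 4: 3·5 + 2; = 17; G_1 = 17−1 = 16
step 1: 16 = 3·5 + 1; sub 6 for 5: 3·6 + 1; = 19; G_2 = 19−1 = 18
step 2: 18 = 3·6; sub 7 for 6: 3·7; = 21; G_3 = 21−1 = 20
step 3: 20 = 2·7 + 6; sub 8 for 7: 2·8 + 6; = 22; G_4 = 22−1 = 21
step 4: 21 = 2·8 + 5; sub 9 for 8: 2·9 + 5; = 23; G_5 = 23−1 = 22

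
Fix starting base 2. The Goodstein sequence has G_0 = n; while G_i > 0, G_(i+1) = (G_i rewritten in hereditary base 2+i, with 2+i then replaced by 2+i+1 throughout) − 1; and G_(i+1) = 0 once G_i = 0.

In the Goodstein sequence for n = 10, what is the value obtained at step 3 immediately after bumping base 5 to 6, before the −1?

279936

G_0 = 10. HB_2(10) = 2^(2 + 1) + 2. Bump = 84. G_1 = 83.
G_1 = 83. HB_3(83) = 3^(3 + 1) + 2. Bump = 1026. G_2 = 1025.
G_2 = 1025. HB_4(1025) = 4^(4 + 1) + 1. Bump = 15626. G_3 = 15625.
G_3 = 15625. HB_5(15625) = 5^(5 + 1). Bump = 279936. G_4 = 279935.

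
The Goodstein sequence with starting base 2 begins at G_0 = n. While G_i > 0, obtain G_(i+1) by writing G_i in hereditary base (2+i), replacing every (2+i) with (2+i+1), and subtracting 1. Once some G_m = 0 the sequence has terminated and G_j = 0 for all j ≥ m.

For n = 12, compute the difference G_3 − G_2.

G_0=12  [base 2] 2^(2 + 1) + 2^2  →[2↦3]→  3^(3 + 1) + 3^3 = 108  −1 ⇒ G_1=107
G_1=107  [base 3] 3^(3 + 1) + 2·3^2 + 2·3 + 2  →[3↦4]→  4^(4 + 1) + 2·4^2 + 2·4 + 2 = 1066  −1 ⇒ G_2=1065
G_2=1065  [base 4] 4^(4 + 1) + 2·4^2 + 2·4 + 1  →[4↦5]→  5^(5 + 1) + 2·5^2 + 2·5 + 1 = 15686  −1 ⇒ G_3=15685

14620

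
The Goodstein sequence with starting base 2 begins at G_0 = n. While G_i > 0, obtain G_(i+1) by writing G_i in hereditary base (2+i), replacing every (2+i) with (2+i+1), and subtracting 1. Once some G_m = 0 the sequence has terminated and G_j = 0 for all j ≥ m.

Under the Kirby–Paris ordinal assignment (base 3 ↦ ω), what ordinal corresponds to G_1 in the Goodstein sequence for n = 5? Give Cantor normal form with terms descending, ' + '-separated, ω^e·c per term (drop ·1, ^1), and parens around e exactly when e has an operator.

(0) 5|_2 = 2^2 + 1 ↦ 3^3 + 1|_3 = 28 ⇒ 27
(1) 27|_3 = 3^3 ↦ 4^4|_4 = 256 ⇒ 255

ω^ω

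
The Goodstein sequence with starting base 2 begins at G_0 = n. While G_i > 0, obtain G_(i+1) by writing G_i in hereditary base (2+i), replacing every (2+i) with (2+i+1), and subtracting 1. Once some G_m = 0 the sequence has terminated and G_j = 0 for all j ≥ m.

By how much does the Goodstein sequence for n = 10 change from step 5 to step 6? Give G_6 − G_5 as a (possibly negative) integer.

79857569

G_0=10  [base 2] 2^(2 + 1) + 2  →[2↦3]→  3^(3 + 1) + 3 = 84  −1 ⇒ G_1=83
G_1=83  [base 3] 3^(3 + 1) + 2  →[3↦4]→  4^(4 + 1) + 2 = 1026  −1 ⇒ G_2=1025
G_2=1025  [base 4] 4^(4 + 1) + 1  →[4↦5]→  5^(5 + 1) + 1 = 15626  −1 ⇒ G_3=15625
G_3=15625  [base 5] 5^(5 + 1)  →[5↦6]→  6^(6 + 1) = 279936  −1 ⇒ G_4=279935
G_4=279935  [base 6] 5·6^6 + 5·6^5 + 5·6^4 + 5·6^3 + 5·6^2 + 5·6 + 5  →[6↦7]→  5·7^7 + 5·7^5 + 5·7^4 + 5·7^3 + 5·7^2 + 5·7 + 5 = 4215755  −1 ⇒ G_5=4215754
G_5=4215754  [base 7] 5·7^7 + 5·7^5 + 5·7^4 + 5·7^3 + 5·7^2 + 5·7 + 4  →[7↦8]→  5·8^8 + 5·8^5 + 5·8^4 + 5·8^3 + 5·8^2 + 5·8 + 4 = 84073324  −1 ⇒ G_6=84073323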